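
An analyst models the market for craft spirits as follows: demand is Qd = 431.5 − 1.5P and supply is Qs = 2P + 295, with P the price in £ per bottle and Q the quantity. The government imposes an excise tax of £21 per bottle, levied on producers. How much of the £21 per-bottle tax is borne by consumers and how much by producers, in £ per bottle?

Before the tax: set 431.5 − 1.5P = 2P + 295 → P* = £39, Q* = 373.
With the tax collected from producers, supply shifts: Qs = 2(P − 21) + 295.
New equilibrium: consumers pay £51, producers receive £30, Q = 355. (Wedge: Pb − Ps = 21.)
Burden on consumers: £12; on producers: £9. (They sum to £21.)

Consumers bear £12 per bottle; producers bear £9 per bottle.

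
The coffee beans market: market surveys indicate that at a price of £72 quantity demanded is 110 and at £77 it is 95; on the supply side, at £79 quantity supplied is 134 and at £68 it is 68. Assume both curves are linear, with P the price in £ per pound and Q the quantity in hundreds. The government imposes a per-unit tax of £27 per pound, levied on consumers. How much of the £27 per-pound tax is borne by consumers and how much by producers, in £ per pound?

Demand slope: (95 − 110)/(77 − 72) = -3, so Qd = 326 − 3P.
Supply slope: (68 − 134)/(68 − 79) = 6, so Qs = 6P − 340.
Before the tax: set 326 − 3P = 6P − 340 → P* = £74, Q* = 104.
With the tax collected from consumers, demand (in seller-price terms) shifts: Qd = 326 − 3(P + 27).
New equilibrium: consumers pay £92, producers receive £65, Q = 50. (Wedge: Pb − Ps = 27.)
Burden on consumers: £18; on producers: £9. (They sum to £27.)
The less price-elastic side of the market bears the larger share of a per-unit tax.

Consumers bear £18 per pound; producers bear £9 per pound.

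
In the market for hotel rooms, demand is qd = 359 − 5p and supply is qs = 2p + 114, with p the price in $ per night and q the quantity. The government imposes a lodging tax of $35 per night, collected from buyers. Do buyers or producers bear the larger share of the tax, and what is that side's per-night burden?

Before the tax: set 359 − 5p = 2p + 114 → p* = $35, q* = 184.
With the tax collected from buyers, demand (in seller-price terms) shifts: qd = 359 − 5(p + 35).
New equilibrium: buyers pay $45, producers receive $10, q = 134. (Wedge: pb − ps = 35.)
Per-night burden: buyers $10, producers $25.
Producers take the larger share because supply is less price-elastic here (demand slope 5 vs supply slope 2).

Producers bear the larger share: $25 per night.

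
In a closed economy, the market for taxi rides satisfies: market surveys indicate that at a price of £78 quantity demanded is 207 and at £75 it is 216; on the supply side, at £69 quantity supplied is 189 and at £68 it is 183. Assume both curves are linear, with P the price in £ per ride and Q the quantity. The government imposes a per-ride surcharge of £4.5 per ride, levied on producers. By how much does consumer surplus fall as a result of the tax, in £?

Consumer surplus falls by £643.5.

Demand slope: (216 − 207)/(75 − 78) = -3, so Qd = 441 − 3P.
Supply slope: (183 − 189)/(68 − 69) = 6, so Qs = 6P − 225.
Before the tax: set 441 − 3P = 6P − 225 → P* = £74, Q* = 219.
With the tax collected from producers, supply shifts: Qs = 6(P − 4.5) − 225.
New equilibrium: buyers pay £77, producers receive £72.5, Q = 210. (Wedge: Pb − Ps = 4.5.)
ΔCS is the trapezoid between Q = 210 and Q = 219 of height £3: ½ · (219 + 210) · 3 = £643.5.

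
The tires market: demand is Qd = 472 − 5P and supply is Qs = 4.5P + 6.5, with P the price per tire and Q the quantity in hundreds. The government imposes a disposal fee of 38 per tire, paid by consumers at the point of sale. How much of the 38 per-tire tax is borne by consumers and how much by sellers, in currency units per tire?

Without the tax, 472 − 5P = 4.5P + 6.5 gives 9.5P = 465.5, so P* = 49 and Q* = 227.
With the tax collected from consumers, demand (in seller-price terms) shifts: Qd = 472 − 5(P + 38).
Solving gives Q = 137 with consumers paying 67 and sellers receiving 29 (the 38 wedge).
Burden on consumers: 18; on sellers: 20. (They sum to 38.)
The less price-elastic side of the market bears the larger share of a per-unit tax.

Consumers bear 18 per tire; sellers bear 20 per tire.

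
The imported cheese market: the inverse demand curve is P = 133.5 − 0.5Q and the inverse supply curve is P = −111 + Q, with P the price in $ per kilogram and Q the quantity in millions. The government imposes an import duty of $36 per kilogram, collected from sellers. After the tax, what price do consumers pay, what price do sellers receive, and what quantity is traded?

Rewrite in direct form: Qd = 267 − 2P and Qs = P + 111.
Without the tax, 267 − 2P = P + 111 gives 3P = 156, so P* = $52 and Q* = 163.
With the tax collected from sellers, supply shifts: Qs = (P − 36) + 111.
Solving gives Q = 139 with consumers paying $64 and sellers receiving $28 (the $36 wedge).

Consumers pay $64; sellers receive $28; quantity = 139.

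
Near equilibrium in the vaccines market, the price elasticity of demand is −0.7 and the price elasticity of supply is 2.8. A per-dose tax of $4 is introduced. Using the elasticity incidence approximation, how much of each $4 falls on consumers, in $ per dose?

Incidence ratio: consumers' share ≈ εs / (εs + |εd|) = 2.8 / (2.8 + 0.7) = 0.8.
So consumers bear ≈ 0.8 × $4 = $3.2; producers bear $0.8.

Consumers bear ≈ $3.2 per dose.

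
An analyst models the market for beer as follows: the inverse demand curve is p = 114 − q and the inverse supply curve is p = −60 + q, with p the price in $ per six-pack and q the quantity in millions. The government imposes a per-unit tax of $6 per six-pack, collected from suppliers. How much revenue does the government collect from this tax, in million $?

Rewrite in direct form: qd = 114 − p and qs = p + 60.
Without the tax, 114 − p = p + 60 gives 2p = 54, so p* = $27 and q* = 87.
With the tax collected from suppliers, supply shifts: qs = (p − 6) + 60.
Solving gives q = 84 with buyers paying $30 and suppliers receiving $24 (the $6 wedge).
Revenue = t · Q = 6 · 84 = $504.

Tax revenue = $504 million.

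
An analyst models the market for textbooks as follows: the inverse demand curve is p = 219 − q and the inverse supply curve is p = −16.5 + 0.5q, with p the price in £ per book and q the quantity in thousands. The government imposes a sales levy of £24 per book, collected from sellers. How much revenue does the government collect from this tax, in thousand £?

Tax revenue = £3384 thousand.

Rewrite in direct form: qd = 219 − p and qs = 2p + 33.
Without the tax, 219 − p = 2p + 33 gives 3p = 186, so p* = £62 and q* = 157.
With the tax collected from sellers, supply shifts: qs = 2(p − 24) + 33.
New equilibrium: buyers pay £78, sellers receive £54, q = 141. (Wedge: pb − ps = 24.)
Revenue = t · Q = 24 · 141 = £3384.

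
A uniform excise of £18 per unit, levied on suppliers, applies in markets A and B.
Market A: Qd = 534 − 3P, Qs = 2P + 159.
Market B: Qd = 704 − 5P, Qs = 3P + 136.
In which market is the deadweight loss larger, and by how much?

Market B, by £109.35.

Market A: pre-tax P* = £75, Q* = 309; post-tax Q = 287.4; deadweight loss = £194.4.
Market B: pre-tax P* = £71, Q* = 349; post-tax Q = 315.25; deadweight loss = £303.75.
Difference: £194.4 vs £303.75 → market B is larger by £109.35.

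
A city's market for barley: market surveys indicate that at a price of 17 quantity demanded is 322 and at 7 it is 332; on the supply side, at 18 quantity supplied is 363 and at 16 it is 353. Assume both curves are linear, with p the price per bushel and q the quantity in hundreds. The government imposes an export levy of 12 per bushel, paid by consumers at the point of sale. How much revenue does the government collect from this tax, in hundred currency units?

Tax revenue = 3816 hundred.

Demand slope: (332 − 322)/(7 − 17) = -1, so qd = 339 − p.
Supply slope: (353 − 363)/(16 − 18) = 5, so qs = 5p + 273.
Without the tax, 339 − p = 5p + 273 gives 6p = 66, so p* = 11 and q* = 328.
With the tax collected from consumers, demand (in seller-price terms) shifts: qd = 339 − (p + 12).
New equilibrium: consumers pay 21, suppliers receive 9, q = 318. (Wedge: pb − ps = 12.)
Revenue = t · Q = 12 · 318 = 3816.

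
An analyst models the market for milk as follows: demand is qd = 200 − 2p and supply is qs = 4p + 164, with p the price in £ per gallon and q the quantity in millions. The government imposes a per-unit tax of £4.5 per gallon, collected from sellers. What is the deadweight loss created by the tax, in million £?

Without the tax, 200 − 2p = 4p + 164 gives 6p = 36, so p* = £6 and q* = 188.
With the tax collected from sellers, supply shifts: qs = 4(p − 4.5) + 164.
Solving gives q = 182 with consumers paying £9 and sellers receiving £4.5 (the £4.5 wedge).
Quantity falls by |ΔQ| = |188 − 182| = 6.
DWL = ½ · t · |ΔQ| = ½ · 4.5 · 6 = £13.5.

Deadweight loss = £13.5 million.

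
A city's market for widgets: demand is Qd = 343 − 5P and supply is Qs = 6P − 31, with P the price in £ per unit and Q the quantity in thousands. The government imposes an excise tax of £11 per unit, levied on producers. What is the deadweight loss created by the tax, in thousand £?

Without the tax, 343 − 5P = 6P − 31 gives 11P = 374, so P* = £34 and Q* = 173.
With the tax collected from producers, supply shifts: Qs = 6(P − 11) − 31.
Solving gives Q = 143 with consumers paying £40 and producers receiving £29 (the £11 wedge).
Quantity falls by |ΔQ| = |173 − 143| = 30.
DWL = ½ · t · |ΔQ| = ½ · 11 · 30 = £165.

Deadweight loss = £165 thousand.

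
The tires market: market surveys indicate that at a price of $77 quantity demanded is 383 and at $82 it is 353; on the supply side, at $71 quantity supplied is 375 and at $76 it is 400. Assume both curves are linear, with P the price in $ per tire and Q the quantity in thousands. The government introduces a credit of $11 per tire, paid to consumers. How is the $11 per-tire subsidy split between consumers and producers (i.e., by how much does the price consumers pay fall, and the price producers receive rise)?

Demand slope: (353 − 383)/(82 − 77) = -6, so Qd = 845 − 6P.
Supply slope: (400 − 375)/(76 − 71) = 5, so Qs = 5P + 20.
Without the subsidy, 845 − 6P = 5P + 20 gives 11P = 825, so P* = $75 and Q* = 395.
With a per-unit subsidy paid to consumers, each effectively pays P − 11, so demand becomes Qd = 845 − 6(P − 11).
Solving gives Q = 425 with consumers paying $70 and producers receiving $81 (the $11 wedge).
Gain to consumers: $5; to producers: $6. (They sum to $11.)

Consumers gain $5 per tire; producers gain $6 per tire.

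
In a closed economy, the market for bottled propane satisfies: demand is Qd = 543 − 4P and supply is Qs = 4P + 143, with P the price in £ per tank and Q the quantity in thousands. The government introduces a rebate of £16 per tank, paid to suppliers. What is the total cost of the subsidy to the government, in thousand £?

Before the subsidy: set 543 − 4P = 4P + 143 → P* = £50, Q* = 343.
With a per-unit subsidy paid to suppliers, each receives P + 16 per unit sold, so supply becomes Qs = 4(P + 16) + 143.
Solving gives Q = 375 with buyers paying £42 and suppliers receiving £58 (the £16 wedge).
Outlay = t · Q = 16 · 375 = £6000.

Government outlay = £6000 thousand.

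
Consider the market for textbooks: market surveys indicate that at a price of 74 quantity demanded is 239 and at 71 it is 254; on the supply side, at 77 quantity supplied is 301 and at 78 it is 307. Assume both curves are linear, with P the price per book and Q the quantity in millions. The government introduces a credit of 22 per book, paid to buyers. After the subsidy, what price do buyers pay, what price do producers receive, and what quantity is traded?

Demand slope: (254 − 239)/(71 − 74) = -5, so Qd = 609 − 5P.
Supply slope: (307 − 301)/(78 − 77) = 6, so Qs = 6P − 161.
Before the subsidy: set 609 − 5P = 6P − 161 → P* = 70, Q* = 259.
With a per-unit subsidy paid to buyers, each effectively pays P − 22, so demand becomes Qd = 609 − 5(P − 22).
New equilibrium: buyers pay 58, producers receive 80, Q = 319. (Wedge: Pb − Ps = −22.)

Buyers pay 58; producers receive 80; quantity = 319.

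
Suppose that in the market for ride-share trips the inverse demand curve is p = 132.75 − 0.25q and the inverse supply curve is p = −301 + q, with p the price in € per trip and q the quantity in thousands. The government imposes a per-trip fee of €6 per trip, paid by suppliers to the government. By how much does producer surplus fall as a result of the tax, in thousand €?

Inverting to q(p) form: qd = 531 − 4p; qs = p + 301.
Before the tax: set 531 − 4p = p + 301 → p* = €46, q* = 347.
With the tax collected from suppliers, supply shifts: qs = (p − 6) + 301.
New equilibrium: buyers pay €47.2, suppliers receive €41.2, q = 342.2. (Wedge: pb − ps = 6.)
ΔPS is the trapezoid between Q = 342.2 and Q = 347 of height €4.8: ½ · (347 + 342.2) · 4.8 = €1654.08.

Producer surplus falls by €1654.08 thousand.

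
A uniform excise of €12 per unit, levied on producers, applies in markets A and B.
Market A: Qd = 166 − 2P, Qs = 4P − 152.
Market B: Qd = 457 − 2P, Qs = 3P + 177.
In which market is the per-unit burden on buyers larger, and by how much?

Market A: pre-tax P* = €53, Q* = 60; post-tax Q = 44; per-unit burden on buyers = €8.
Market B: pre-tax P* = €56, Q* = 345; post-tax Q = 330.6; per-unit burden on buyers = €7.2.
Difference: €8 vs €7.2 → market A is larger by €0.8.

Market A, by €0.8.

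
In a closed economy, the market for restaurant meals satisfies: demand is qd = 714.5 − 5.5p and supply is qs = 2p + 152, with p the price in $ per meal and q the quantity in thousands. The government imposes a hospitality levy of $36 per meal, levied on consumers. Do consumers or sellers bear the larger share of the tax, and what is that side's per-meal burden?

Without the tax, 714.5 − 5.5p = 2p + 152 gives 7.5p = 562.5, so p* = $75 and q* = 302.
With the tax collected from consumers, demand (in seller-price terms) shifts: qd = 714.5 − 5.5(p + 36).
Solving gives q = 249.2 with consumers paying $84.6 and sellers receiving $48.6 (the $36 wedge).
Per-meal burden: consumers $9.6, sellers $26.4.
Sellers take the larger share because supply is less price-elastic here (demand slope 5.5 vs supply slope 2).

Sellers bear the larger share: $26.4 per meal.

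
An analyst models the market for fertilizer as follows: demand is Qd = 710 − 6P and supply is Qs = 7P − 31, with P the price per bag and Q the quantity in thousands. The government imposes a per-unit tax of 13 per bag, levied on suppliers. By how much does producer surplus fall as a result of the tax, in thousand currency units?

Without the tax, 710 − 6P = 7P − 31 gives 13P = 741, so P* = 57 and Q* = 368.
With the tax collected from suppliers, supply shifts: Qs = 7(P − 13) − 31.
Solving gives Q = 326 with buyers paying 64 and suppliers receiving 51 (the 13 wedge).
ΔPS is the trapezoid between Q = 326 and Q = 368 of height 6: ½ · (368 + 326) · 6 = 2082.

Producer surplus falls by 2082 thousand.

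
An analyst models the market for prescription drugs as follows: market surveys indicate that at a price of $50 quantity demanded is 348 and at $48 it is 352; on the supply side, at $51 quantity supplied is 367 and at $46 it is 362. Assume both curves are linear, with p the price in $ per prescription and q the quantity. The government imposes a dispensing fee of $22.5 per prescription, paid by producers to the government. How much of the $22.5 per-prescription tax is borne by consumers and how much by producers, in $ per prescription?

Consumers bear $7.5 per prescription; producers bear $15 per prescription.

Demand slope: (352 − 348)/(48 − 50) = -2, so qd = 448 − 2p.
Supply slope: (362 − 367)/(46 − 51) = 1, so qs = p + 316.
Before the tax: set 448 − 2p = p + 316 → p* = $44, q* = 360.
With the tax collected from producers, supply shifts: qs = (p − 22.5) + 316.
New equilibrium: consumers pay $51.5, producers receive $29, q = 345. (Wedge: pb − ps = 22.5.)
Burden on consumers: $7.5; on producers: $15. (They sum to $22.5.)
The less price-elastic side of the market bears the larger share of a per-unit tax.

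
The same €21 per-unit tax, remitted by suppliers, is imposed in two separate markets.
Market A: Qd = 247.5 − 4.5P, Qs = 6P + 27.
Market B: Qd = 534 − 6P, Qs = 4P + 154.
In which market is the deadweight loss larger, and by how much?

Market A, by €37.8.

Market A: pre-tax P* = €21, Q* = 153; post-tax Q = 99; deadweight loss = €567.
Market B: pre-tax P* = €38, Q* = 306; post-tax Q = 255.6; deadweight loss = €529.2.
Difference: €567 vs €529.2 → market A is larger by €37.8.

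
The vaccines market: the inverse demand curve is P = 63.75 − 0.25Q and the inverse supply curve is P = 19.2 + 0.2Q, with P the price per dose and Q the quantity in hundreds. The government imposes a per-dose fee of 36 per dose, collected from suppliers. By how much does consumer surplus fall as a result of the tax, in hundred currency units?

Consumer surplus falls by 1180 hundred.

Inverting to Q(P) form: Qd = 255 − 4P; Qs = 5P − 96.
Before the tax: set 255 − 4P = 5P − 96 → P* = 39, Q* = 99.
With the tax collected from suppliers, supply shifts: Qs = 5(P − 36) − 96.
New equilibrium: buyers pay 59, suppliers receive 23, Q = 19. (Wedge: Pb − Ps = 36.)
ΔCS is the trapezoid between Q = 19 and Q = 99 of height 20: ½ · (99 + 19) · 20 = 1180.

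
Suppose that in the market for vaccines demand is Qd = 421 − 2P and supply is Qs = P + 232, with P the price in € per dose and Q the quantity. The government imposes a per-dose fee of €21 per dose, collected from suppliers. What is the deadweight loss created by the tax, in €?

Deadweight loss = €147.

Before the tax: set 421 − 2P = P + 232 → P* = €63, Q* = 295.
With the tax collected from suppliers, supply shifts: Qs = (P − 21) + 232.
Solving gives Q = 281 with buyers paying €70 and suppliers receiving €49 (the €21 wedge).
Quantity falls by |ΔQ| = |295 − 281| = 14.
DWL = ½ · t · |ΔQ| = ½ · 21 · 14 = €147.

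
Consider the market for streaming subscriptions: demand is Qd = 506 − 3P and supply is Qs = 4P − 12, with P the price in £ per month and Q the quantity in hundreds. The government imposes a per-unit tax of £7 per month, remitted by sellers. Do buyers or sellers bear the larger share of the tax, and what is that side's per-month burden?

Before the tax: set 506 − 3P = 4P − 12 → P* = £74, Q* = 284.
With the tax collected from sellers, supply shifts: Qs = 4(P − 7) − 12.
Solving gives Q = 272 with buyers paying £78 and sellers receiving £71 (the £7 wedge).
Per-month burden: buyers £4, sellers £3.
Buyers take the larger share because demand is less price-elastic here (demand slope 3 vs supply slope 4).

Buyers bear the larger share: £4 per month.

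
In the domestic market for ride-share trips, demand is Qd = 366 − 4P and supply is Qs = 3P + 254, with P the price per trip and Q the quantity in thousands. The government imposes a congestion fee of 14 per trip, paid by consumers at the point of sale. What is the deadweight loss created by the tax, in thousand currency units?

Deadweight loss = 168 thousand.

Before the tax: set 366 − 4P = 3P + 254 → P* = 16, Q* = 302.
With the tax collected from consumers, demand (in seller-price terms) shifts: Qd = 366 − 4(P + 14).
Solving gives Q = 278 with consumers paying 22 and suppliers receiving 8 (the 14 wedge).
Quantity falls by |ΔQ| = |302 − 278| = 24.
DWL = ½ · t · |ΔQ| = ½ · 14 · 24 = 168.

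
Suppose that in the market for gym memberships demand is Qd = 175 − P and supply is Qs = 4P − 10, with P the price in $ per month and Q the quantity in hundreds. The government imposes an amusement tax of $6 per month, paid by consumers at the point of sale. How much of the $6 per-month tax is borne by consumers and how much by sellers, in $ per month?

Before the tax: set 175 − P = 4P − 10 → P* = $37, Q* = 138.
With the tax collected from consumers, demand (in seller-price terms) shifts: Qd = 175 − (P + 6).
New equilibrium: consumers pay $41.8, sellers receive $35.8, Q = 133.2. (Wedge: Pb − Ps = 6.)
Burden on consumers: $4.8; on sellers: $1.2. (They sum to $6.)
The less price-elastic side of the market bears the larger share of a per-unit tax.

Consumers bear $4.8 per month; sellers bear $1.2 per month.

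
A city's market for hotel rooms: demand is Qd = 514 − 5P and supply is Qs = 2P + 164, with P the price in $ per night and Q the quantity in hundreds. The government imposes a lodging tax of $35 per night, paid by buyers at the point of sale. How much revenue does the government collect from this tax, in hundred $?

Before the tax: set 514 − 5P = 2P + 164 → P* = $50, Q* = 264.
With the tax collected from buyers, demand (in seller-price terms) shifts: Qd = 514 − 5(P + 35).
Solving gives Q = 214 with buyers paying $60 and suppliers receiving $25 (the $35 wedge).
Revenue = t · Q = 35 · 214 = $7490.

Tax revenue = $7490 hundred.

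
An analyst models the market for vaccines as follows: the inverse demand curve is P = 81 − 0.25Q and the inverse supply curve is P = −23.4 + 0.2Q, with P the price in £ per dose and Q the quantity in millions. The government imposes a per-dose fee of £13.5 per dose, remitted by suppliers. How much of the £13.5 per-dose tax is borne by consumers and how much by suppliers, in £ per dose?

Consumers bear £7.5 per dose; suppliers bear £6 per dose.

Rewrite in direct form: Qd = 324 − 4P and Qs = 5P + 117.
Without the tax, 324 − 4P = 5P + 117 gives 9P = 207, so P* = £23 and Q* = 232.
With the tax collected from suppliers, supply shifts: Qs = 5(P − 13.5) + 117.
Solving gives Q = 202 with consumers paying £30.5 and suppliers receiving £17 (the £13.5 wedge).
Burden on consumers: £7.5; on suppliers: £6. (They sum to £13.5.)
The less price-elastic side of the market bears the larger share of a per-unit tax.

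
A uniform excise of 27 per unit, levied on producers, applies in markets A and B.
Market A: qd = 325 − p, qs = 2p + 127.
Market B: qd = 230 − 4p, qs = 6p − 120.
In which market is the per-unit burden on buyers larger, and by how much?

Market A, by 1.8.

Market A: pre-tax p* = 66, q* = 259; post-tax q = 241; per-unit burden on buyers = 18.
Market B: pre-tax p* = 35, q* = 90; post-tax q = 25.2; per-unit burden on buyers = 16.2.
Difference: 18 vs 16.2 → market A is larger by 1.8.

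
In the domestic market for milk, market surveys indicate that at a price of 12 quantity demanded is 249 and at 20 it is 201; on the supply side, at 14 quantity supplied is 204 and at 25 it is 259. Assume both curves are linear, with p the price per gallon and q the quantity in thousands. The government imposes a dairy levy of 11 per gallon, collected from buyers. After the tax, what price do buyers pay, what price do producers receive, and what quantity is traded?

Buyers pay 22; producers receive 11; quantity = 189.

Demand slope: (201 − 249)/(20 − 12) = -6, so qd = 321 − 6p.
Supply slope: (259 − 204)/(25 − 14) = 5, so qs = 5p + 134.
Without the tax, 321 − 6p = 5p + 134 gives 11p = 187, so p* = 17 and q* = 219.
With the tax collected from buyers, demand (in seller-price terms) shifts: qd = 321 − 6(p + 11).
Solving gives q = 189 with buyers paying 22 and producers receiving 11 (the 11 wedge).
The less price-elastic side of the market bears the larger share of a per-unit tax.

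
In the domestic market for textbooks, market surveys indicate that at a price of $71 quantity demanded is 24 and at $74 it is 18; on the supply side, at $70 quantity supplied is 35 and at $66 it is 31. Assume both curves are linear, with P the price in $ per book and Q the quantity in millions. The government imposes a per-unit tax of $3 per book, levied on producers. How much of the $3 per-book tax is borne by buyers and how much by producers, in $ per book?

Buyers bear $1 per book; producers bear $2 per book.

Demand slope: (18 − 24)/(74 − 71) = -2, so Qd = 166 − 2P.
Supply slope: (31 − 35)/(66 − 70) = 1, so Qs = P − 35.
Before the tax: set 166 − 2P = P − 35 → P* = $67, Q* = 32.
With the tax collected from producers, supply shifts: Qs = (P − 3) − 35.
Solving gives Q = 30 with buyers paying $68 and producers receiving $65 (the $3 wedge).
Burden on buyers: $1; on producers: $2. (They sum to $3.)
The less price-elastic side of the market bears the larger share of a per-unit tax.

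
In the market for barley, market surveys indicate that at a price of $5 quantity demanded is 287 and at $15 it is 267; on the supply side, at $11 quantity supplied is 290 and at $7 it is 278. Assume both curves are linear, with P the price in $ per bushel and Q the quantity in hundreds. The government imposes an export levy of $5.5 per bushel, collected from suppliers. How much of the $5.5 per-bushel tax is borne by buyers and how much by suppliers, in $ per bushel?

Demand slope: (267 − 287)/(15 − 5) = -2, so Qd = 297 − 2P.
Supply slope: (278 − 290)/(7 − 11) = 3, so Qs = 3P + 257.
Before the tax: set 297 − 2P = 3P + 257 → P* = $8, Q* = 281.
With the tax collected from suppliers, supply shifts: Qs = 3(P − 5.5) + 257.
New equilibrium: buyers pay $11.3, suppliers receive $5.8, Q = 274.4. (Wedge: Pb − Ps = 5.5.)
Burden on buyers: $3.3; on suppliers: $2.2. (They sum to $5.5.)
The less price-elastic side of the market bears the larger share of a per-unit tax.

Buyers bear $3.3 per bushel; suppliers bear $2.2 per bushel.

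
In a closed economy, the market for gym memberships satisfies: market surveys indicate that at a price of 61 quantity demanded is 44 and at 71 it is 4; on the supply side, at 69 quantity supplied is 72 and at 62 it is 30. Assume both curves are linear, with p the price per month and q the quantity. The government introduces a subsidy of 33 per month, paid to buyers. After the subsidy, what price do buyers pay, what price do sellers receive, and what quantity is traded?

Demand slope: (4 − 44)/(71 − 61) = -4, so qd = 288 − 4p.
Supply slope: (30 − 72)/(62 − 69) = 6, so qs = 6p − 342.
Without the subsidy, 288 − 4p = 6p − 342 gives 10p = 630, so p* = 63 and q* = 36.
With a per-unit subsidy paid to buyers, each effectively pays p − 33, so demand becomes qd = 288 − 4(p − 33).
Solving gives q = 115.2 with buyers paying 43.2 and sellers receiving 76.2 (the 33 wedge).

Buyers pay 43.2; sellers receive 76.2; quantity = 115.2.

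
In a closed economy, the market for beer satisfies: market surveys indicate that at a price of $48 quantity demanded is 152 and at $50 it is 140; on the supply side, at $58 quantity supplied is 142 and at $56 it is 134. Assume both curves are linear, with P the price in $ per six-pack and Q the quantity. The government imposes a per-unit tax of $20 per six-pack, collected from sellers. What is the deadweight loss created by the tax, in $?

Demand slope: (140 − 152)/(50 − 48) = -6, so Qd = 440 − 6P.
Supply slope: (134 − 142)/(56 − 58) = 4, so Qs = 4P − 90.
Without the tax, 440 − 6P = 4P − 90 gives 10P = 530, so P* = $53 and Q* = 122.
With the tax collected from sellers, supply shifts: Qs = 4(P − 20) − 90.
New equilibrium: consumers pay $61, sellers receive $41, Q = 74. (Wedge: Pb − Ps = 20.)
Quantity falls by |ΔQ| = |122 − 74| = 48.
DWL = ½ · t · |ΔQ| = ½ · 20 · 48 = $480.

Deadweight loss = $480.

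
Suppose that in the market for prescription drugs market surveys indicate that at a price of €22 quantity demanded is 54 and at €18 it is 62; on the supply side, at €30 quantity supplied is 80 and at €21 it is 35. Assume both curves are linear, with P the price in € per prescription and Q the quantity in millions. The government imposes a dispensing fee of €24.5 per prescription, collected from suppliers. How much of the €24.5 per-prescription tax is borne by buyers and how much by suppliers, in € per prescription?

Buyers bear €17.5 per prescription; suppliers bear €7 per prescription.

Demand slope: (62 − 54)/(18 − 22) = -2, so Qd = 98 − 2P.
Supply slope: (35 − 80)/(21 − 30) = 5, so Qs = 5P − 70.
Without the tax, 98 − 2P = 5P − 70 gives 7P = 168, so P* = €24 and Q* = 50.
With the tax collected from suppliers, supply shifts: Qs = 5(P − 24.5) − 70.
New equilibrium: buyers pay €41.5, suppliers receive €17, Q = 15. (Wedge: Pb − Ps = 24.5.)
Burden on buyers: €17.5; on suppliers: €7. (They sum to €24.5.)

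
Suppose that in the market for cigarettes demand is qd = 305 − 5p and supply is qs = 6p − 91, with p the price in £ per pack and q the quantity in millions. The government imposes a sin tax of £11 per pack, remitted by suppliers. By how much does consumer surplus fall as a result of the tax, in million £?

Without the tax, 305 − 5p = 6p − 91 gives 11p = 396, so p* = £36 and q* = 125.
With the tax collected from suppliers, supply shifts: qs = 6(p − 11) − 91.
New equilibrium: consumers pay £42, suppliers receive £31, q = 95. (Wedge: pb − ps = 11.)
ΔCS is the trapezoid between Q = 95 and Q = 125 of height £6: ½ · (125 + 95) · 6 = £660.

Consumer surplus falls by £660 million.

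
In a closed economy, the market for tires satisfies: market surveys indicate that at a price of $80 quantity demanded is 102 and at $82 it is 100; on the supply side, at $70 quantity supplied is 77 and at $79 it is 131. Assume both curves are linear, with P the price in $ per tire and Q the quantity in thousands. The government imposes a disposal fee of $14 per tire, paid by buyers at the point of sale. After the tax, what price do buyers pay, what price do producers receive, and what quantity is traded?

Demand slope: (100 − 102)/(82 − 80) = -1, so Qd = 182 − P.
Supply slope: (131 − 77)/(79 − 70) = 6, so Qs = 6P − 343.
Before the tax: set 182 − P = 6P − 343 → P* = $75, Q* = 107.
With the tax collected from buyers, demand (in seller-price terms) shifts: Qd = 182 − (P + 14).
New equilibrium: buyers pay $87, producers receive $73, Q = 95. (Wedge: Pb − Ps = 14.)
The less price-elastic side of the market bears the larger share of a per-unit tax.

Buyers pay $87; producers receive $73; quantity = 95.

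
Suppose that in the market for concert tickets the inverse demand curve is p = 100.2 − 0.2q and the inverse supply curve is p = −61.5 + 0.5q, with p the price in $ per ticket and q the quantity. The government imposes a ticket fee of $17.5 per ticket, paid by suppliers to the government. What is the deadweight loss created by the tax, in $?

Rewrite in direct form: qd = 501 − 5p and qs = 2p + 123.
Before the tax: set 501 − 5p = 2p + 123 → p* = $54, q* = 231.
With the tax collected from suppliers, supply shifts: qs = 2(p − 17.5) + 123.
New equilibrium: buyers pay $59, suppliers receive $41.5, q = 206. (Wedge: pb − ps = 17.5.)
Quantity falls by |ΔQ| = |231 − 206| = 25.
DWL = ½ · t · |ΔQ| = ½ · 17.5 · 25 = $218.75.

Deadweight loss = $218.75.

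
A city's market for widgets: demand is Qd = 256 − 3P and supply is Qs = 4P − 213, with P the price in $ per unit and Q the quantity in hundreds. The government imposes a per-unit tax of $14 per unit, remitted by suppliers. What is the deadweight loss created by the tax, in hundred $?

Deadweight loss = $168 hundred.

Without the tax, 256 − 3P = 4P − 213 gives 7P = 469, so P* = $67 and Q* = 55.
With the tax collected from suppliers, supply shifts: Qs = 4(P − 14) − 213.
Solving gives Q = 31 with consumers paying $75 and suppliers receiving $61 (the $14 wedge).
Quantity falls by |ΔQ| = |55 − 31| = 24.
DWL = ½ · t · |ΔQ| = ½ · 14 · 24 = $168.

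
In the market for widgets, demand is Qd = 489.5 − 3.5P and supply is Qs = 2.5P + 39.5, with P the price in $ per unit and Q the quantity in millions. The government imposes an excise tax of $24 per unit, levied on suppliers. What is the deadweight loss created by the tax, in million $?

Deadweight loss = $420 million.

Before the tax: set 489.5 − 3.5P = 2.5P + 39.5 → P* = $75, Q* = 227.
With the tax collected from suppliers, supply shifts: Qs = 2.5(P − 24) + 39.5.
Solving gives Q = 192 with consumers paying $85 and suppliers receiving $61 (the $24 wedge).
Quantity falls by |ΔQ| = |227 − 192| = 35.
DWL = ½ · t · |ΔQ| = ½ · 24 · 35 = $420.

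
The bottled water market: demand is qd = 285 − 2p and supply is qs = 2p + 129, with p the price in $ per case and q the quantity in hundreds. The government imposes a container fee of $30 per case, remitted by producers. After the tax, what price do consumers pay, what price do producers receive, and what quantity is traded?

Consumers pay $54; producers receive $24; quantity = 177.

Before the tax: set 285 − 2p = 2p + 129 → p* = $39, q* = 207.
With the tax collected from producers, supply shifts: qs = 2(p − 30) + 129.
Solving gives q = 177 with consumers paying $54 and producers receiving $24 (the $30 wedge).
The less price-elastic side of the market bears the larger share of a per-unit tax.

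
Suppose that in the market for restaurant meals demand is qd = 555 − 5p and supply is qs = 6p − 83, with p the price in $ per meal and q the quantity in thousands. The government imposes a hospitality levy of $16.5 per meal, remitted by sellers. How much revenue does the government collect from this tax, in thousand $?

Tax revenue = $3630 thousand.

Before the tax: set 555 − 5p = 6p − 83 → p* = $58, q* = 265.
With the tax collected from sellers, supply shifts: qs = 6(p − 16.5) − 83.
Solving gives q = 220 with buyers paying $67 and sellers receiving $50.5 (the $16.5 wedge).
Revenue = t · Q = 16.5 · 220 = $3630.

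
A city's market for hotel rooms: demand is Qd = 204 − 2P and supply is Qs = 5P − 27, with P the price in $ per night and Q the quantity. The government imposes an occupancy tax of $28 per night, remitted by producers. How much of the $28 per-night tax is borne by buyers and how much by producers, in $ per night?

Buyers bear $20 per night; producers bear $8 per night.

Without the tax, 204 − 2P = 5P − 27 gives 7P = 231, so P* = $33 and Q* = 138.
With the tax collected from producers, supply shifts: Qs = 5(P − 28) − 27.
Solving gives Q = 98 with buyers paying $53 and producers receiving $25 (the $28 wedge).
Burden on buyers: $20; on producers: $8. (They sum to $28.)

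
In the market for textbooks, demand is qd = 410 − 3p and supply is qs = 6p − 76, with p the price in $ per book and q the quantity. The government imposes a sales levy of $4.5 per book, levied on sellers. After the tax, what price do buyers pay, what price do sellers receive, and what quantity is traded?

Buyers pay $57; sellers receive $52.5; quantity = 239.

Without the tax, 410 − 3p = 6p − 76 gives 9p = 486, so p* = $54 and q* = 248.
With the tax collected from sellers, supply shifts: qs = 6(p − 4.5) − 76.
New equilibrium: buyers pay $57, sellers receive $52.5, q = 239. (Wedge: pb − ps = 4.5.)
The less price-elastic side of the market bears the larger share of a per-unit tax.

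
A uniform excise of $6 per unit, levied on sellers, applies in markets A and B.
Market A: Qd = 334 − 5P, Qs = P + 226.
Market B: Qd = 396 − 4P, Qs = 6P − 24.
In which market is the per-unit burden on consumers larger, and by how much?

Market A: pre-tax P* = $18, Q* = 244; post-tax Q = 239; per-unit burden on consumers = $1.
Market B: pre-tax P* = $42, Q* = 228; post-tax Q = 213.6; per-unit burden on consumers = $3.6.
Difference: $1 vs $3.6 → market B is larger by $2.6.

Market B, by $2.6.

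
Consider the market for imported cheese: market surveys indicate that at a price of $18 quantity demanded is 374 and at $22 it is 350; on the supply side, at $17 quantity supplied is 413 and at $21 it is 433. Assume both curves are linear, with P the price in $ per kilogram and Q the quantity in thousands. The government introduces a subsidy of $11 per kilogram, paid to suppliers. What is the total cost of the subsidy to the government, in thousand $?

Demand slope: (350 − 374)/(22 − 18) = -6, so Qd = 482 − 6P.
Supply slope: (433 − 413)/(21 − 17) = 5, so Qs = 5P + 328.
Before the subsidy: set 482 − 6P = 5P + 328 → P* = $14, Q* = 398.
With a per-unit subsidy paid to suppliers, each receives P + 11 per unit sold, so supply becomes Qs = 5(P + 11) + 328.
New equilibrium: buyers pay $9, suppliers receive $20, Q = 428. (Wedge: Pb − Ps = −11.)
Outlay = t · Q = 11 · 428 = $4708.

Government outlay = $4708 thousand.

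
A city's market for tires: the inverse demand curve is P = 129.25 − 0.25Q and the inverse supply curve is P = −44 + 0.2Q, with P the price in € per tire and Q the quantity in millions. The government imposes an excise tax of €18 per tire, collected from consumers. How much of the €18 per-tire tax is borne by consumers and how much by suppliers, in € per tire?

Rewrite in direct form: Qd = 517 − 4P and Qs = 5P + 220.
Without the tax, 517 − 4P = 5P + 220 gives 9P = 297, so P* = €33 and Q* = 385.
With the tax collected from consumers, demand (in seller-price terms) shifts: Qd = 517 − 4(P + 18).
Solving gives Q = 345 with consumers paying €43 and suppliers receiving €25 (the €18 wedge).
Burden on consumers: €10; on suppliers: €8. (They sum to €18.)

Consumers bear €10 per tire; suppliers bear €8 per tire.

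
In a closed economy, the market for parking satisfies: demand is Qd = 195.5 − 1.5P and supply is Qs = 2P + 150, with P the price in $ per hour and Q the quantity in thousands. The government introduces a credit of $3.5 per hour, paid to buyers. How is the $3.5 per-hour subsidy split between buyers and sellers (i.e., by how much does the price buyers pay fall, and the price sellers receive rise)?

Without the subsidy, 195.5 − 1.5P = 2P + 150 gives 3.5P = 45.5, so P* = $13 and Q* = 176.
With a per-unit subsidy paid to buyers, each effectively pays P − 3.5, so demand becomes Qd = 195.5 − 1.5(P − 3.5).
New equilibrium: buyers pay $11, sellers receive $14.5, Q = 179. (Wedge: Pb − Ps = −3.5.)
Gain to buyers: $2; to sellers: $1.5. (They sum to $3.5.)

Buyers gain $2 per hour; sellers gain $1.5 per hour.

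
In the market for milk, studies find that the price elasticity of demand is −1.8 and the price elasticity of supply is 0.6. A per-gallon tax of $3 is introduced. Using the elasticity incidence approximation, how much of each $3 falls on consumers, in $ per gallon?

Consumers bear ≈ $0.75 per gallon.

Incidence ratio: consumers' share ≈ εs / (εs + |εd|) = 0.6 / (0.6 + 1.8) = 0.25.
So consumers bear ≈ 0.25 × $3 = $0.75; sellers bear $2.25.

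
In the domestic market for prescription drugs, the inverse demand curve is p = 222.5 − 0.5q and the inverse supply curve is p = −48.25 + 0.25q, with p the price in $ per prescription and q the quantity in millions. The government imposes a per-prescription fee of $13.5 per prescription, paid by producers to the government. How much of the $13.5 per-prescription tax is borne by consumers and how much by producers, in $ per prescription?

Consumers bear $9 per prescription; producers bear $4.5 per prescription.

Inverting to q(p) form: qd = 445 − 2p; qs = 4p + 193.
Without the tax, 445 − 2p = 4p + 193 gives 6p = 252, so p* = $42 and q* = 361.
With the tax collected from producers, supply shifts: qs = 4(p − 13.5) + 193.
Solving gives q = 343 with consumers paying $51 and producers receiving $37.5 (the $13.5 wedge).
Burden on consumers: $9; on producers: $4.5. (They sum to $13.5.)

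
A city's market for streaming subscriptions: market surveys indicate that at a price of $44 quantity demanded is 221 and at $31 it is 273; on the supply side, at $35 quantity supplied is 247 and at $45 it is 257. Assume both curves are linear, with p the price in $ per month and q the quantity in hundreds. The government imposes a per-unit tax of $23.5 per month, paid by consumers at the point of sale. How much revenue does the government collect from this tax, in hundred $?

Tax revenue = $5409.7 hundred.

Demand slope: (273 − 221)/(31 − 44) = -4, so qd = 397 − 4p.
Supply slope: (257 − 247)/(45 − 35) = 1, so qs = p + 212.
Before the tax: set 397 − 4p = p + 212 → p* = $37, q* = 249.
With the tax collected from consumers, demand (in seller-price terms) shifts: qd = 397 − 4(p + 23.5).
New equilibrium: consumers pay $41.7, sellers receive $18.2, q = 230.2. (Wedge: pb − ps = 23.5.)
Revenue = t · Q = 23.5 · 230.2 = $5409.7.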